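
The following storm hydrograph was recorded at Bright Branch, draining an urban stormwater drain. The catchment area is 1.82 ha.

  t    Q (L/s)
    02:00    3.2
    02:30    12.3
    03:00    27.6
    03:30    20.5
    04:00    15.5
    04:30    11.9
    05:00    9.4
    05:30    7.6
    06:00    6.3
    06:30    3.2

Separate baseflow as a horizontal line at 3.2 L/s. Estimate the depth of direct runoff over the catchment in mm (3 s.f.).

d ≈ 8.46 mm

Direct runoff: 0.0, 9.1, 24.4, 17.3, 12.3, 8.7, 6.2, 4.4, 3.1, 0.0 L/s; ΣQ_DR = 85.50 L/s.
V = ΣQ_DR · Δt = 85.50 × 1800 s = 1.539 × 10^5 L.
Over A = 1.82 ha, depth = V / A = 8.46 mm.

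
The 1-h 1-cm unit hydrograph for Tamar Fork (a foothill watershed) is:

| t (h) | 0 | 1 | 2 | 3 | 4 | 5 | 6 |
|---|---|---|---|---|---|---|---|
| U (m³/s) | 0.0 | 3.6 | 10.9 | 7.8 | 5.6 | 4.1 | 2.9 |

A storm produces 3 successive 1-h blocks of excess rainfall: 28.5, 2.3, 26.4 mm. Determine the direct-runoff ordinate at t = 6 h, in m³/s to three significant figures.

By discrete convolution, Q_j = Σ (P_i / 10 mm) · U_{j−i}.
At t = 6 h (j=6): Q = (28.5/10)·2.9 + (2.3/10)·4.1 + (26.4/10)·5.6 = 24.0 m³/s.

Q ≈ 24.0 m³/s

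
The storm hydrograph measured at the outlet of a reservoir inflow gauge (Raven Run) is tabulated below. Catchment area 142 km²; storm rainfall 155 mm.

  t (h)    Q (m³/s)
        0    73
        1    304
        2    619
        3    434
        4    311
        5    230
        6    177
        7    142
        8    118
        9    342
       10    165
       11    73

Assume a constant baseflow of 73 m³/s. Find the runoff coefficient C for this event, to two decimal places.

C ≈ 0.35

ΣQ_DR = 2112 m³/s; V = ΣQ_DR·Δt = 7.603 × 10^6 m³.
Runoff depth d = V / A = 53.54 mm.
C = d / P = 53.54 / 155 = 0.35.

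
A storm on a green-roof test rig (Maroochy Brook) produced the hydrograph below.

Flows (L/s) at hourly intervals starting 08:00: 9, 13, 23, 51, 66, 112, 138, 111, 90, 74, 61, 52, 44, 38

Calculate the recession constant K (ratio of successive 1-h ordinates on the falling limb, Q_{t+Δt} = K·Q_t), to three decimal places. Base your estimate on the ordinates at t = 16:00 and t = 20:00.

K ≈ 0.836

Using the recession-limb readings at t = 16:00 and t = 20:00: Q falls from 90 to 44 L/s over 4 intervals.
K = (Q₂/Q₁)^(1/4) = (44/90)^(1/4) = 0.836.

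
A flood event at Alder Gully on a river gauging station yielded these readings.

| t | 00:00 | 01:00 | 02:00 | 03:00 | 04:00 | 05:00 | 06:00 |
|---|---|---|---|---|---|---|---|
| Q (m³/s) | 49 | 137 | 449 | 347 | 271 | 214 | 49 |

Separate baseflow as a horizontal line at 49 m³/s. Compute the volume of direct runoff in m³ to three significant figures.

V ≈ 4.22 × 10^6 m³

Direct-runoff ordinates (Q − Q_b): 0.0, 88.0, 400.0, 298.0, 222.0, 165.0, 0.0 m³/s.
ΣQ_DR = 1173 m³/s.
With Δt = 1 h = 3600 s, V = ΣQ_DR · Δt = 1173 × 3600 = 4.22 × 10^6 m³.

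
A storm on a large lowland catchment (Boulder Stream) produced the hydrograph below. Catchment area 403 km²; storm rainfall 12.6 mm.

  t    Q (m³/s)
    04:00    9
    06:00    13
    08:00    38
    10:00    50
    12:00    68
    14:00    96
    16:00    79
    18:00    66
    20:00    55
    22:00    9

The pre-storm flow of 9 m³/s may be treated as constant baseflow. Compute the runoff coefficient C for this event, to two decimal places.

ΣQ_DR = 393.0 m³/s; V = ΣQ_DR·Δt = 2.830 × 10^6 m³.
Runoff depth d = V / A = 7.021 mm.
C = d / P = 7.021 / 12.6 = 0.56.

C ≈ 0.56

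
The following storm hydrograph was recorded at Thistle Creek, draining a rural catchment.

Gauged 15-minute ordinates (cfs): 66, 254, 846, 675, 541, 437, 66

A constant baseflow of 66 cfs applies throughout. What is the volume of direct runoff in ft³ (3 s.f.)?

Direct-runoff ordinates (Q − Q_b): 0.0, 188.0, 780.0, 609.0, 475.0, 371.0, 0.0 cfs.
ΣQ_DR = 2423 cfs.
With Δt = 0.25 h = 900 s, V = ΣQ_DR · Δt = 2423 × 900 = 2.18 × 10^6 ft³.

V ≈ 2.18 × 10^6 ft³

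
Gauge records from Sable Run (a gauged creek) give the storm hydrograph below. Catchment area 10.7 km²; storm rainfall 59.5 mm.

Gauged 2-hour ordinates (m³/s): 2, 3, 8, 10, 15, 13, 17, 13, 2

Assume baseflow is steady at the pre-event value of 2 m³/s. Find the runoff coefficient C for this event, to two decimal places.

C ≈ 0.74

ΣQ_DR = 65.00 m³/s; V = ΣQ_DR·Δt = 4.680 × 10^5 m³.
Runoff depth d = V / A = 43.74 mm.
C = d / P = 43.74 / 59.5 = 0.74.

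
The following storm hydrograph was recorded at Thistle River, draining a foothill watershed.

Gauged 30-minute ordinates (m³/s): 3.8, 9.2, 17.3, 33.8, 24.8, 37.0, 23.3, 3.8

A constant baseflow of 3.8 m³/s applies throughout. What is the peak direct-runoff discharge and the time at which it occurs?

Q_p = 33.2 m³/s at t = 2.5 h

Subtracting baseflow gives direct-runoff ordinates: 0.0, 5.4, 13.5, 30.0, 21.0, 33.2, 19.5, 0.0 m³/s.
The maximum is 33.2 m³/s, occurring at the reading for t = 2.5 h.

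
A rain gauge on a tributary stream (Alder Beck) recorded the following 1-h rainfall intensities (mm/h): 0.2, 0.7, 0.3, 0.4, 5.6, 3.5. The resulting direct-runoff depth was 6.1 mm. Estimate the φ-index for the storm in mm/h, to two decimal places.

Only the 2 blocks with intensity above φ contribute runoff: 5.6, 3.5 mm/h.
Σ(I−φ)·Δt = d  ⇒  (5.6+3.5 − 2φ)·1 = 6.1
φ = (9.100 − 6.1/1) / 2 = 1.50 mm/h.

φ ≈ 1.50 mm/h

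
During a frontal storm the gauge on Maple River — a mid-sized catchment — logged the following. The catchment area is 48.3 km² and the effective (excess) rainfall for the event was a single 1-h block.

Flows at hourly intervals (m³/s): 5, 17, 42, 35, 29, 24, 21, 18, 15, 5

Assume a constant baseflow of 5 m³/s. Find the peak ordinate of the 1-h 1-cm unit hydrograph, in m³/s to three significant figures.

U_p ≈ 30.8 m³/s

Direct runoff: 0.0, 12.0, 37.0, 30.0, 24.0, 19.0, 16.0, 13.0, 10.0, 0.0 m³/s; ΣQ_DR = 161.0 m³/s, peak = 37.0 m³/s.
Runoff depth d = ΣQ_DR·Δt / A = 161.0 × 3600 / (48.3 km²) = 12.00 mm.
The 1-cm UH is the DRH scaled by (10 mm)/d, so U_p = 37.0 × 10/12.00 = 30.8 m³/s.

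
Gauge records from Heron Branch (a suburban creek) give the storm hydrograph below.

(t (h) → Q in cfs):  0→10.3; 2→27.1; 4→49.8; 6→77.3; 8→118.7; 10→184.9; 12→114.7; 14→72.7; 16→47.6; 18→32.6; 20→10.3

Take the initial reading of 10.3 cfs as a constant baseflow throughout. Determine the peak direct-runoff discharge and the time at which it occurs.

Q_p = 174.6 cfs at t = 10 h

Subtracting baseflow gives direct-runoff ordinates: 0.0, 16.8, 39.5, 67.0, 108.4, 174.6, 104.4, 62.4, 37.3, 22.3, 0.0 cfs.
The maximum is 174.6 cfs, occurring at the reading for t = 10 h.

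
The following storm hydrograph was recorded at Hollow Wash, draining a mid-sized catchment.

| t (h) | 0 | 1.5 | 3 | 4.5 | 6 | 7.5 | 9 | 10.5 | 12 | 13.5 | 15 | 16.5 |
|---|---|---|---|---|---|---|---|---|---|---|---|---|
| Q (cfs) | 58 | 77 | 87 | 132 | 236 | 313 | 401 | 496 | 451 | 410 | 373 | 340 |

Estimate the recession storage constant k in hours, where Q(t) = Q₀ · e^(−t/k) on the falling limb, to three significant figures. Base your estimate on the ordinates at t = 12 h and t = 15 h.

k ≈ 15.8 h

On the falling limb, Q drops from 451 to 373 cfs between t = 12 h and t = 15 h (Δt = 3 h).
k = −Δt / ln(Q₂/Q₁) = −3 / ln(373/451) = 15.8 h.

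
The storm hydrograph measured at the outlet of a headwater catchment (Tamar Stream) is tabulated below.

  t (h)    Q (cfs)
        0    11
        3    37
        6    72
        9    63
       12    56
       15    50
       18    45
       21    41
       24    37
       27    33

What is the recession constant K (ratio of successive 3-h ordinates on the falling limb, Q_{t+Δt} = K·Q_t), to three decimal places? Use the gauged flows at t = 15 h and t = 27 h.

Using the recession-limb readings at t = 15 h and t = 27 h: Q falls from 50 to 33 cfs over 4 intervals.
K = (Q₂/Q₁)^(1/4) = (33/50)^(1/4) = 0.901.

K ≈ 0.901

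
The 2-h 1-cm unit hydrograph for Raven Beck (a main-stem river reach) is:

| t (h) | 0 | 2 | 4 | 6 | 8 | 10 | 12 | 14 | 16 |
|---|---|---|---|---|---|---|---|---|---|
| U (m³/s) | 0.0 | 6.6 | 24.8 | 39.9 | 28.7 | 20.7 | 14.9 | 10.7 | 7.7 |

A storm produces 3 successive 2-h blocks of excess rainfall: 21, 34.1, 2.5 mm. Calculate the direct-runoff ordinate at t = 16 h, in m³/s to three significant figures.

By discrete convolution, Q_j = Σ (P_i / 10 mm) · U_{j−i}.
At t = 16 h (j=8): Q = (21/10)·7.7 + (34.1/10)·10.7 + (2.5/10)·14.9 = 56.4 m³/s.

Q ≈ 56.4 m³/s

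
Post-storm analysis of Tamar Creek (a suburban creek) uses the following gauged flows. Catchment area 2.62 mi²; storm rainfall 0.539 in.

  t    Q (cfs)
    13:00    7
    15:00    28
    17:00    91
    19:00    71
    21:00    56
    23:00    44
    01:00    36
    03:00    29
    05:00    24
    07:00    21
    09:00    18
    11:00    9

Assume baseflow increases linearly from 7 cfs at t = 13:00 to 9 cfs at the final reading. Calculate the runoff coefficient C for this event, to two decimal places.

C ≈ 0.74

ΣQ_DR = 338.0 cfs; V = ΣQ_DR·Δt = 2.434 × 10^6 ft³.
Runoff depth d = V / A = 0.3998 in.
C = d / P = 0.3998 / 0.539 = 0.74.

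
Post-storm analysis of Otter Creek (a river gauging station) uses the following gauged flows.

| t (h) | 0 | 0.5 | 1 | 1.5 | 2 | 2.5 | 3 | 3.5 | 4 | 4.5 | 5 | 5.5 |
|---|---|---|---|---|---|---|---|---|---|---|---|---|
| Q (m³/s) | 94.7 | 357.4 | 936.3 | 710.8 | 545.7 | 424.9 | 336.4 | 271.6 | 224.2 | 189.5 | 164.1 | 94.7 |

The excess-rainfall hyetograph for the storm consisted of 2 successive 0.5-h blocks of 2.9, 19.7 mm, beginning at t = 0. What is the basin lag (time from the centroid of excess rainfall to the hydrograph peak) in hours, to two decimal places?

t_L ≈ 0.31 h

Centroid of excess rainfall: t_c = Σ P_i·t̄_i / ΣP_i = 0.6858 h (block centres at 0.25, 0.75 h).
Hydrograph peak occurs at t = 1 h, so basin lag t_L = 1 − 0.6858 = 0.31 h.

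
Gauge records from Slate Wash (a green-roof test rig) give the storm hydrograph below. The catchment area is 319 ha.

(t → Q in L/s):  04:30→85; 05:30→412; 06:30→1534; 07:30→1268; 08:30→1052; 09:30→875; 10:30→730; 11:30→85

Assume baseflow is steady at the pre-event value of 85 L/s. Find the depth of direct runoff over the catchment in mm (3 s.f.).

d ≈ 6.05 mm

Direct runoff: 0.0, 327.0, 1449.0, 1183.0, 967.0, 790.0, 645.0, 0.0 L/s; ΣQ_DR = 5361 L/s.
V = ΣQ_DR · Δt = 5361 × 3600 s = 1.930 × 10^7 L.
Over A = 319 ha, depth = V / A = 6.05 mm.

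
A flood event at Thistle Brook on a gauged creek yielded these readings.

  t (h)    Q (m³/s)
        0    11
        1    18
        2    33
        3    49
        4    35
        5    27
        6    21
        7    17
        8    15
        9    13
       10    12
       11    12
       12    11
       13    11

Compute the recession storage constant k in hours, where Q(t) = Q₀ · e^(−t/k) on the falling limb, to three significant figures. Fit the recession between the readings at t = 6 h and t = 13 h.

k ≈ 10.8 h

On the falling limb, Q drops from 21 to 11 m³/s between t = 6 h and t = 13 h (Δt = 7 h).
k = −Δt / ln(Q₂/Q₁) = −7 / ln(11/21) = 10.8 h.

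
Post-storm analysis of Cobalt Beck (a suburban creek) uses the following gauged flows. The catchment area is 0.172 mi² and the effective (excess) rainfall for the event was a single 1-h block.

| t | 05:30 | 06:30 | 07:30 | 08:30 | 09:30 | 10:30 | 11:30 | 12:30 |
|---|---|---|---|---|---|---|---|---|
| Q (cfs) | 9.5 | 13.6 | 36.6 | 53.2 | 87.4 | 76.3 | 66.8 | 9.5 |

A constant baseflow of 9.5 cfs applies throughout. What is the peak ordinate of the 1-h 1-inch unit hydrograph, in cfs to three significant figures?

Direct runoff: 0.0, 4.1, 27.1, 43.7, 77.9, 66.8, 57.3, 0.0 cfs; ΣQ_DR = 276.9 cfs, peak = 77.9 cfs.
Runoff depth d = ΣQ_DR·Δt / A = 276.9 × 3600 / (0.172 mi²) = 2.495 in.
The 1-inch UH is the DRH scaled by (1 in)/d, so U_p = 77.9 × 1/2.495 = 31.2 cfs.

U_p ≈ 31.2 cfs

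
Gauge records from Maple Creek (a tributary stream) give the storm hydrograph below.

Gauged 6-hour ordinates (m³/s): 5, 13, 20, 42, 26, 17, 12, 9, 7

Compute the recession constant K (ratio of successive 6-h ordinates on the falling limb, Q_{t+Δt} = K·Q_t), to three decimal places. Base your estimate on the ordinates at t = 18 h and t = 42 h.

Using the recession-limb readings at t = 18 h and t = 42 h: Q falls from 42 to 9 m³/s over 4 intervals.
K = (Q₂/Q₁)^(1/4) = (9/42)^(1/4) = 0.680.

K ≈ 0.680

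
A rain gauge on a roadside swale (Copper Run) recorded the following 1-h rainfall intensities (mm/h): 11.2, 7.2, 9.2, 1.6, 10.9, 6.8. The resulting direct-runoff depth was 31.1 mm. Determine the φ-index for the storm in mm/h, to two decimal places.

φ ≈ 2.84 mm/h

Only the 5 blocks with intensity above φ contribute runoff: 11.2, 7.2, 9.2, 10.9, 6.8 mm/h.
Σ(I−φ)·Δt = d  ⇒  (11.2+7.2+9.2+10.9+6.8 − 5φ)·1 = 31.1
φ = (45.30 − 31.1/1) / 5 = 2.84 mm/h.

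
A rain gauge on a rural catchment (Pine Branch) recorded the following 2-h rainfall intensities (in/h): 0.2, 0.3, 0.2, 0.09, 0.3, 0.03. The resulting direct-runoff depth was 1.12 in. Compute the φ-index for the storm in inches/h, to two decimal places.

φ ≈ 0.11 in/h

Only the 4 blocks with intensity above φ contribute runoff: 0.2, 0.3, 0.2, 0.3 in/h.
Σ(I−φ)·Δt = d  ⇒  (0.2+0.3+0.2+0.3 − 4φ)·2 = 1.12
φ = (1.000 − 1.12/2) / 4 = 0.11 in/h.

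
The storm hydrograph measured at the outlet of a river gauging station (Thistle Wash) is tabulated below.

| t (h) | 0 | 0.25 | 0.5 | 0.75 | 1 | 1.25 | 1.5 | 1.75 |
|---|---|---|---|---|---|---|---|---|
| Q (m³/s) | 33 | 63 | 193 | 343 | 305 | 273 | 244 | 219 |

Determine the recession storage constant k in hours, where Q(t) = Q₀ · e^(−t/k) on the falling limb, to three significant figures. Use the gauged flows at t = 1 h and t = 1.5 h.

k ≈ 2.24 h

On the falling limb, Q drops from 305 to 244 m³/s between t = 1 h and t = 1.5 h (Δt = 0.5 h).
k = −Δt / ln(Q₂/Q₁) = −0.5 / ln(244/305) = 2.24 h.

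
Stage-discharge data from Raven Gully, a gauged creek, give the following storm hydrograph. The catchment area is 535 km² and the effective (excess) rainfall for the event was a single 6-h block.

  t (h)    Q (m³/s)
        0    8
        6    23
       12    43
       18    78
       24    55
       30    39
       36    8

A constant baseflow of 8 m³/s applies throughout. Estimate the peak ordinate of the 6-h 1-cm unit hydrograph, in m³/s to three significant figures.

Direct runoff: 0.0, 15.0, 35.0, 70.0, 47.0, 31.0, 0.0 m³/s; ΣQ_DR = 198.0 m³/s, peak = 70.0 m³/s.
Runoff depth d = ΣQ_DR·Δt / A = 198.0 × 21600 / (535 km²) = 7.994 mm.
The 1-cm UH is the DRH scaled by (10 mm)/d, so U_p = 70.0 × 10/7.994 = 87.6 m³/s.

U_p ≈ 87.6 m³/s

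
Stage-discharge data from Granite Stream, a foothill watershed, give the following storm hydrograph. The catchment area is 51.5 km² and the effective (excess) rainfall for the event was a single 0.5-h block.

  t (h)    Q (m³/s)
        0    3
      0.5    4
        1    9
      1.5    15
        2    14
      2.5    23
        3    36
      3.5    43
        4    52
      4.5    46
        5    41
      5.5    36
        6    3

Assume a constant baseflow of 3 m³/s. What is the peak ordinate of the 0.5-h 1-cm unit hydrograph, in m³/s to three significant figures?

Direct runoff: 0.0, 1.0, 6.0, 12.0, 11.0, 20.0, 33.0, 40.0, 49.0, 43.0, 38.0, 33.0, 0.0 m³/s; ΣQ_DR = 286.0 m³/s, peak = 49.0 m³/s.
Runoff depth d = ΣQ_DR·Δt / A = 286.0 × 1800 / (51.5 km²) = 9.996 mm.
The 1-cm UH is the DRH scaled by (10 mm)/d, so U_p = 49.0 × 10/9.996 = 49.0 m³/s.

U_p ≈ 49.0 m³/s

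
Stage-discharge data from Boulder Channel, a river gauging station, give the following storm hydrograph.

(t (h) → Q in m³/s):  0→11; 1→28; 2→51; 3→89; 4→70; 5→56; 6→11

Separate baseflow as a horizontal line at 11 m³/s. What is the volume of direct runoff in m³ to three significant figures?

Direct-runoff ordinates (Q − Q_b): 0.0, 17.0, 40.0, 78.0, 59.0, 45.0, 0.0 m³/s.
ΣQ_DR = 239.0 m³/s.
With Δt = 1 h = 3600 s, V = ΣQ_DR · Δt = 239.0 × 3600 = 8.60 × 10^5 m³.

V ≈ 8.60 × 10^5 m³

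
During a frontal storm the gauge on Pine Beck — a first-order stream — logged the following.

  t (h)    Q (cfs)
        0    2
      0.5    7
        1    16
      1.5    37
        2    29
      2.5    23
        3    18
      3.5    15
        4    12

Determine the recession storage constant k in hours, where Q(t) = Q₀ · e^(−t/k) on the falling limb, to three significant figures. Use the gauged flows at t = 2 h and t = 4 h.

k ≈ 2.27 h

On the falling limb, Q drops from 29 to 12 cfs between t = 2 h and t = 4 h (Δt = 2 h).
k = −Δt / ln(Q₂/Q₁) = −2 / ln(12/29) = 2.27 h.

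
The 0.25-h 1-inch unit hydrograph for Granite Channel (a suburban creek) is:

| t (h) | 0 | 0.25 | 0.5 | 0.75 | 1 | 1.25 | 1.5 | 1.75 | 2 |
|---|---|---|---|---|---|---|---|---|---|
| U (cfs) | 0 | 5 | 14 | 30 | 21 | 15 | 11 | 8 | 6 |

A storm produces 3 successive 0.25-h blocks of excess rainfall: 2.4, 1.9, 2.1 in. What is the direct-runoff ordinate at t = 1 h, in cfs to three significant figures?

By discrete convolution, Q_j = Σ (P_i / 1 in) · U_{j−i}.
At t = 1 h (j=4): Q = (2.4/1)·21 + (1.9/1)·30 + (2.1/1)·14 = 137 cfs.

Q ≈ 137 cfs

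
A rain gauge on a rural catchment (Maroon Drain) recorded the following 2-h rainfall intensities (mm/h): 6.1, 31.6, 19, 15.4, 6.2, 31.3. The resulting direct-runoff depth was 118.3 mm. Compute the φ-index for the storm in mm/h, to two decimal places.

Only the 4 blocks with intensity above φ contribute runoff: 31.6, 19, 15.4, 31.3 mm/h.
Σ(I−φ)·Δt = d  ⇒  (31.6+19+15.4+31.3 − 4φ)·2 = 118.3
φ = (97.30 − 118.3/2) / 4 = 9.54 mm/h.

φ ≈ 9.54 mm/h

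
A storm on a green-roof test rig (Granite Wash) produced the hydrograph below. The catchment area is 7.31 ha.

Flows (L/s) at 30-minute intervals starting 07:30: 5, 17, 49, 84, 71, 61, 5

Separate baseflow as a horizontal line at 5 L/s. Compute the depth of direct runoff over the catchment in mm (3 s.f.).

Direct runoff: 0.0, 12.0, 44.0, 79.0, 66.0, 56.0, 0.0 L/s; ΣQ_DR = 257.0 L/s.
V = ΣQ_DR · Δt = 257.0 × 1800 s = 4.626 × 10^5 L.
Over A = 7.31 ha, depth = V / A = 6.33 mm.

d ≈ 6.33 mm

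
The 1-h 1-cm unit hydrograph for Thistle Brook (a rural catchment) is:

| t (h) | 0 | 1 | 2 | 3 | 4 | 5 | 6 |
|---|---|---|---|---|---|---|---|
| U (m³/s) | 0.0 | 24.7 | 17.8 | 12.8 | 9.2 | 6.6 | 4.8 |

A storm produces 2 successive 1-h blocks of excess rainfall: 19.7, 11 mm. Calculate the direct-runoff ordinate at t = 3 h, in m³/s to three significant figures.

Q ≈ 44.8 m³/s

By discrete convolution, Q_j = Σ (P_i / 10 mm) · U_{j−i}.
At t = 3 h (j=3): Q = (19.7/10)·12.8 + (11/10)·17.8 = 44.8 m³/s.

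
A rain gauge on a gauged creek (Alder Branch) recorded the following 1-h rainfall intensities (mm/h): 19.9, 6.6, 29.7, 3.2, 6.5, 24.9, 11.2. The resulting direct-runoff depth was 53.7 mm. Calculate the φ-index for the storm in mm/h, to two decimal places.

φ ≈ 8.00 mm/h

Only the 4 blocks with intensity above φ contribute runoff: 19.9, 29.7, 24.9, 11.2 mm/h.
Σ(I−φ)·Δt = d  ⇒  (19.9+29.7+24.9+11.2 − 4φ)·1 = 53.7
φ = (85.70 − 53.7/1) / 4 = 8.00 mm/h.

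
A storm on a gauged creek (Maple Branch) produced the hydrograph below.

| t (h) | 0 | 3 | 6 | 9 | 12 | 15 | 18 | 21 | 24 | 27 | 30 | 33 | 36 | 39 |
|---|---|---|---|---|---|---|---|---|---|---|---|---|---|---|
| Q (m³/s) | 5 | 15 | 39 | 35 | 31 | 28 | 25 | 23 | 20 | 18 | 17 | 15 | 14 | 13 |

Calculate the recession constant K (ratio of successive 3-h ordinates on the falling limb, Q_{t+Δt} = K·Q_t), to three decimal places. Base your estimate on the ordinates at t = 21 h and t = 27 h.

K ≈ 0.885

Using the recession-limb readings at t = 21 h and t = 27 h: Q falls from 23 to 18 m³/s over 2 intervals.
K = (Q₂/Q₁)^(1/2) = (18/23)^(1/2) = 0.885.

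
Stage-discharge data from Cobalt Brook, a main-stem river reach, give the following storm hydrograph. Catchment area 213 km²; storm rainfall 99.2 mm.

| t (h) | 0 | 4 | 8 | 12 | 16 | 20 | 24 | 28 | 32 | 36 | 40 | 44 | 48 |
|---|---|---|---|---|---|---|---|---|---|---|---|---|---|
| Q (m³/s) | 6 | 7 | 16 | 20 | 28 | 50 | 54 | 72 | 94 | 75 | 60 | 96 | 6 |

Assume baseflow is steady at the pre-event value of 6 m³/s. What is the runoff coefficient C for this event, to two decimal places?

C ≈ 0.34

ΣQ_DR = 506.0 m³/s; V = ΣQ_DR·Δt = 7.286 × 10^6 m³.
Runoff depth d = V / A = 34.21 mm.
C = d / P = 34.21 / 99.2 = 0.34.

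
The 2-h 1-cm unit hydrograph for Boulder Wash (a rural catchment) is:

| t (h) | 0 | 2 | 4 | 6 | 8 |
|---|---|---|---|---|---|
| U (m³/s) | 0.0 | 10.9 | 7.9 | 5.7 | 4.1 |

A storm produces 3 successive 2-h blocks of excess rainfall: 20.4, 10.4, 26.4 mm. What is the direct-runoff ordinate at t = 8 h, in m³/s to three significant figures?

Q ≈ 35.1 m³/s

By discrete convolution, Q_j = Σ (P_i / 10 mm) · U_{j−i}.
At t = 8 h (j=4): Q = (20.4/10)·4.1 + (10.4/10)·5.7 + (26.4/10)·7.9 = 35.1 m³/s.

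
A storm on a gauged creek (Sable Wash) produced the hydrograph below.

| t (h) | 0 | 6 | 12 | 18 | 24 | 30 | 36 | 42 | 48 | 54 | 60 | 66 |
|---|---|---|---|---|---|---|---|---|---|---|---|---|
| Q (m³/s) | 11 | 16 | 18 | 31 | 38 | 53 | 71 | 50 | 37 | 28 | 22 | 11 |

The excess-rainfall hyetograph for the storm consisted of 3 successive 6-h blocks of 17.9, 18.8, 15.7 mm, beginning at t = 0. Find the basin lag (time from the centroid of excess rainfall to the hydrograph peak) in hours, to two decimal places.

t_L ≈ 27.25 h

Centroid of excess rainfall: t_c = Σ P_i·t̄_i / ΣP_i = 8.7481 h (block centres at 3, 9, 15 h).
Hydrograph peak occurs at t = 36 h, so basin lag t_L = 36 − 8.7481 = 27.25 h.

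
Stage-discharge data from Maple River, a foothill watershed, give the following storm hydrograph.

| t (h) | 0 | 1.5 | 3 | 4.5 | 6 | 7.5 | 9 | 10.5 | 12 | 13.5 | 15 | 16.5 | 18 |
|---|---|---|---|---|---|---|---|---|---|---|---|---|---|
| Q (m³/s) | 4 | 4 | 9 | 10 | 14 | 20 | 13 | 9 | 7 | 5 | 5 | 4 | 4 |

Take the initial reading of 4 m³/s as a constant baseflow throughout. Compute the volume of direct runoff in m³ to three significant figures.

V ≈ 3.02 × 10^5 m³

Direct-runoff ordinates (Q − Q_b): 0.0, 0.0, 5.0, 6.0, 10.0, 16.0, 9.0, 5.0, 3.0, 1.0, 1.0, 0.0, 0.0 m³/s.
ΣQ_DR = 56.00 m³/s.
With Δt = 1.5 h = 5400 s, V = ΣQ_DR · Δt = 56.00 × 5400 = 3.02 × 10^5 m³.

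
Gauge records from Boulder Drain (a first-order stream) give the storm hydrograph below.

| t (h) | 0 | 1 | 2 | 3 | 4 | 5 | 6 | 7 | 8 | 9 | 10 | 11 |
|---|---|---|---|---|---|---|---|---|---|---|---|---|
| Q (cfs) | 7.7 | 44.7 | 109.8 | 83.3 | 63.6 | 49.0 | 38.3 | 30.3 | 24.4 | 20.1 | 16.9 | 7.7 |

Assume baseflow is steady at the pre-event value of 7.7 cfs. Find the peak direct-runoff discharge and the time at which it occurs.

Subtracting baseflow gives direct-runoff ordinates: 0.0, 37.0, 102.1, 75.6, 55.9, 41.3, 30.6, 22.6, 16.7, 12.4, 9.2, 0.0 cfs.
The maximum is 102.1 cfs, occurring at the reading for t = 2 h.

Q_p = 102.1 cfs at t = 2 h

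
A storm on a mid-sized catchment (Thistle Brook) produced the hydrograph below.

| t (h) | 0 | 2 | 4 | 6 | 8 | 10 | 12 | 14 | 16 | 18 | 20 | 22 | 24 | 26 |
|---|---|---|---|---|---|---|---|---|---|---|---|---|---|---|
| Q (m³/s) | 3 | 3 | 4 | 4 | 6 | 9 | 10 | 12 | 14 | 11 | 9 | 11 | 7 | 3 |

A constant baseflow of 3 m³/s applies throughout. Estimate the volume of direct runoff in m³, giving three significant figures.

V ≈ 4.61 × 10^5 m³

Direct-runoff ordinates (Q − Q_b): 0.0, 0.0, 1.0, 1.0, 3.0, 6.0, 7.0, 9.0, 11.0, 8.0, 6.0, 8.0, 4.0, 0.0 m³/s.
ΣQ_DR = 64.00 m³/s.
With Δt = 2 h = 7200 s, V = ΣQ_DR · Δt = 64.00 × 7200 = 4.61 × 10^5 m³.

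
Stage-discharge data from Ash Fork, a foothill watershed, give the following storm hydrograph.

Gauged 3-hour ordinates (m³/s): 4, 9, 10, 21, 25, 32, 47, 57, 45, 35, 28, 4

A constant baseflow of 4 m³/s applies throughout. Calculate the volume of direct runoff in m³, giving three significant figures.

Direct-runoff ordinates (Q − Q_b): 0.0, 5.0, 6.0, 17.0, 21.0, 28.0, 43.0, 53.0, 41.0, 31.0, 24.0, 0.0 m³/s.
ΣQ_DR = 269.0 m³/s.
With Δt = 3 h = 10800 s, V = ΣQ_DR · Δt = 269.0 × 10800 = 2.91 × 10^6 m³.

V ≈ 2.91 × 10^6 m³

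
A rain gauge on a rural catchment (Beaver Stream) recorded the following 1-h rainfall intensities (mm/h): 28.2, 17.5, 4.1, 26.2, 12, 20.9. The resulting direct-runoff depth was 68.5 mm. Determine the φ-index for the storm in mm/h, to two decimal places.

φ ≈ 7.26 mm/h

Only the 5 blocks with intensity above φ contribute runoff: 28.2, 17.5, 26.2, 12, 20.9 mm/h.
Σ(I−φ)·Δt = d  ⇒  (28.2+17.5+26.2+12+20.9 − 5φ)·1 = 68.5
φ = (104.8 − 68.5/1) / 5 = 7.26 mm/h.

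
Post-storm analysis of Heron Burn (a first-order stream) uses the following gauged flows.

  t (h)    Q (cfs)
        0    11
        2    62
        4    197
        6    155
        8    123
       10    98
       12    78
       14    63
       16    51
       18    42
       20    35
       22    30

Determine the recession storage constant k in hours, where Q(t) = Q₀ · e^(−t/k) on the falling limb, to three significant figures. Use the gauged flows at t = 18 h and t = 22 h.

k ≈ 11.9 h

On the falling limb, Q drops from 42 to 30 cfs between t = 18 h and t = 22 h (Δt = 4 h).
k = −Δt / ln(Q₂/Q₁) = −4 / ln(30/42) = 11.9 h.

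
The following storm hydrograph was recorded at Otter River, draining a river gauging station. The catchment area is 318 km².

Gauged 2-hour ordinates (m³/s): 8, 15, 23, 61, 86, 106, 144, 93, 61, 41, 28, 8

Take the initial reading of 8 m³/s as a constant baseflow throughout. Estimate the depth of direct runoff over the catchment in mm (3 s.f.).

Direct runoff: 0.0, 7.0, 15.0, 53.0, 78.0, 98.0, 136.0, 85.0, 53.0, 33.0, 20.0, 0.0 m³/s; ΣQ_DR = 578.0 m³/s.
V = ΣQ_DR · Δt = 578.0 × 7200 s = 4.162 × 10^6 m³.
Over A = 318 km², depth = V / A = 13.1 mm.

d ≈ 13.1 mm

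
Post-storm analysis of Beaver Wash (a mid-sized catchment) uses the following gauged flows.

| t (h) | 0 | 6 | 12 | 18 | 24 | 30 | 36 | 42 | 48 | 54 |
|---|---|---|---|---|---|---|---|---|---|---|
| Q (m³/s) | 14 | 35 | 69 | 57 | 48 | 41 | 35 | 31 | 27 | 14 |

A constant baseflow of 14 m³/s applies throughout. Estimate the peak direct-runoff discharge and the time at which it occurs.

Subtracting baseflow gives direct-runoff ordinates: 0.0, 21.0, 55.0, 43.0, 34.0, 27.0, 21.0, 17.0, 13.0, 0.0 m³/s.
The maximum is 55.0 m³/s, occurring at the reading for t = 12 h.

Q_p = 55.0 m³/s at t = 12 h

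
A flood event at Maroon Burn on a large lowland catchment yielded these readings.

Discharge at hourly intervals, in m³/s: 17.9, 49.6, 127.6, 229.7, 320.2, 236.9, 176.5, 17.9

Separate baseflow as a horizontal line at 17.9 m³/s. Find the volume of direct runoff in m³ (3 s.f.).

V ≈ 3.72 × 10^6 m³

Direct-runoff ordinates (Q − Q_b): 0.0, 31.7, 109.7, 211.8, 302.3, 219.0, 158.6, 0.0 m³/s.
ΣQ_DR = 1033 m³/s.
With Δt = 1 h = 3600 s, V = ΣQ_DR · Δt = 1033 × 3600 = 3.72 × 10^6 m³.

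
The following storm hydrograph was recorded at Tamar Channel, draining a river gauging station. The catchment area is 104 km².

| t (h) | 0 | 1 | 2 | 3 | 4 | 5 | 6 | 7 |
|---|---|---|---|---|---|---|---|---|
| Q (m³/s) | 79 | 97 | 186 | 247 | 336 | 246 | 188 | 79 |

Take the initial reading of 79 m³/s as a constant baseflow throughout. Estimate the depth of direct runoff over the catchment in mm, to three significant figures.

Direct runoff: 0.0, 18.0, 107.0, 168.0, 257.0, 167.0, 109.0, 0.0 m³/s; ΣQ_DR = 826.0 m³/s.
V = ΣQ_DR · Δt = 826.0 × 3600 s = 2.974 × 10^6 m³.
Over A = 104 km², depth = V / A = 28.6 mm.

d ≈ 28.6 mm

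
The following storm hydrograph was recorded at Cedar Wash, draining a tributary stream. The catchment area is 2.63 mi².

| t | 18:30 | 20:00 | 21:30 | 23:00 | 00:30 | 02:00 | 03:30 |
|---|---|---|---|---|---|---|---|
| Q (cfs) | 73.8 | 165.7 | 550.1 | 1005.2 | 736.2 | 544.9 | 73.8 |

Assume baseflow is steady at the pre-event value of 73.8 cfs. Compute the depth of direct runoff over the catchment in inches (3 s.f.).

Direct runoff: 0.0, 91.9, 476.3, 931.4, 662.4, 471.1, 0.0 cfs; ΣQ_DR = 2633 cfs.
V = ΣQ_DR · Δt = 2633 × 5400 s = 1.422 × 10^7 ft³.
Over A = 2.63 mi², depth = V / A = 2.33 in.

d ≈ 2.33 in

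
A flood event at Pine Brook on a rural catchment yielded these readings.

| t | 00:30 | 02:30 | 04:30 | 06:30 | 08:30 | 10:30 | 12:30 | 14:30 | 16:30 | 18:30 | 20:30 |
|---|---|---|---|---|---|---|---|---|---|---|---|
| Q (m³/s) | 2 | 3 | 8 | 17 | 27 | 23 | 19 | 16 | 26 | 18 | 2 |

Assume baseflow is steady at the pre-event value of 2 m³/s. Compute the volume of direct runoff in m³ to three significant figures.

V ≈ 1.00 × 10^6 m³

Direct-runoff ordinates (Q − Q_b): 0.0, 1.0, 6.0, 15.0, 25.0, 21.0, 17.0, 14.0, 24.0, 16.0, 0.0 m³/s.
ΣQ_DR = 139.0 m³/s.
With Δt = 2 h = 7200 s, V = ΣQ_DR · Δt = 139.0 × 7200 = 1.00 × 10^6 m³.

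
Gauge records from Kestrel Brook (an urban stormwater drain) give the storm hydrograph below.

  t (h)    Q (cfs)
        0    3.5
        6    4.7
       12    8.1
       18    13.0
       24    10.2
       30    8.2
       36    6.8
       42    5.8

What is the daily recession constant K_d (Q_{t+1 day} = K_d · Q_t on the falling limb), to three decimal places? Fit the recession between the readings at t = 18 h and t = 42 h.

Between t = 18 h and t = 42 h the flow falls from 13.0 to 5.8 cfs over 4×6 h = 24 h.
Per-interval ratio K = (5.8/13.0)^(1/4) = 0.8173; K_d = K^(24/6) = 0.446.

K_d ≈ 0.446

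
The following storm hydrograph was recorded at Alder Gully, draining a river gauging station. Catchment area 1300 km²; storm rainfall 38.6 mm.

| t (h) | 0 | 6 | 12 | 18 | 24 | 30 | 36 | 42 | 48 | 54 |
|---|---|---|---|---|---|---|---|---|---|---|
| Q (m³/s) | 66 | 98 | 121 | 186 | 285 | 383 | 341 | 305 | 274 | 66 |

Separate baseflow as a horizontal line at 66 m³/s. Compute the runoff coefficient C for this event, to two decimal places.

ΣQ_DR = 1465 m³/s; V = ΣQ_DR·Δt = 3.164 × 10^7 m³.
Runoff depth d = V / A = 24.34 mm.
C = d / P = 24.34 / 38.6 = 0.63.

C ≈ 0.63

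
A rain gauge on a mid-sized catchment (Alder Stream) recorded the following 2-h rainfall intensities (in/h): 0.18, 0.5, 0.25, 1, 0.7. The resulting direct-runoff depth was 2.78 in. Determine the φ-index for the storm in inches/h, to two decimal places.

φ ≈ 0.27 in/h

Only the 3 blocks with intensity above φ contribute runoff: 0.5, 1, 0.7 in/h.
Σ(I−φ)·Δt = d  ⇒  (0.5+1+0.7 − 3φ)·2 = 2.78
φ = (2.200 − 2.78/2) / 3 = 0.27 in/h.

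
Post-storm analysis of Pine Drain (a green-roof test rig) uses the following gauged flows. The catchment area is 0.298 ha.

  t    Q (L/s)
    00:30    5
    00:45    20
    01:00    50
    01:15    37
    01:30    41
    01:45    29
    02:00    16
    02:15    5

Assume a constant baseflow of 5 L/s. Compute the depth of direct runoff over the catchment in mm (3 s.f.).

d ≈ 49.2 mm

Direct runoff: 0.0, 15.0, 45.0, 32.0, 36.0, 24.0, 11.0, 0.0 L/s; ΣQ_DR = 163.0 L/s.
V = ΣQ_DR · Δt = 163.0 × 900 s = 1.467 × 10^5 L.
Over A = 0.298 ha, depth = V / A = 49.2 mm.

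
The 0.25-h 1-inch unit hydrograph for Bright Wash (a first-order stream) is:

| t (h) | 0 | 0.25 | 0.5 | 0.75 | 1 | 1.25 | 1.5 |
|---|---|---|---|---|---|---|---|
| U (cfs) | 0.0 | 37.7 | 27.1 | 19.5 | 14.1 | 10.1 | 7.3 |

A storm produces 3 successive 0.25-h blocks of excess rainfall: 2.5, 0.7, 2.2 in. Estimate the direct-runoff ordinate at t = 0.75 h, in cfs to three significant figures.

Q ≈ 151 cfs

By discrete convolution, Q_j = Σ (P_i / 1 in) · U_{j−i}.
At t = 0.75 h (j=3): Q = (2.5/1)·19.5 + (0.7/1)·27.1 + (2.2/1)·37.7 = 151 cfs.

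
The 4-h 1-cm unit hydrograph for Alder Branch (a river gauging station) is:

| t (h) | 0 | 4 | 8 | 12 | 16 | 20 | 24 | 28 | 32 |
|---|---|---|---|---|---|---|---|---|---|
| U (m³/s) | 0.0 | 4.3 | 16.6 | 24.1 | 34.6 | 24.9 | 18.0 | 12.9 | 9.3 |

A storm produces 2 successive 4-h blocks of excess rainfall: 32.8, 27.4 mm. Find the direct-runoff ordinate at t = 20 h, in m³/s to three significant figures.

By discrete convolution, Q_j = Σ (P_i / 10 mm) · U_{j−i}.
At t = 20 h (j=5): Q = (32.8/10)·24.9 + (27.4/10)·34.6 = 176 m³/s.

Q ≈ 176 m³/s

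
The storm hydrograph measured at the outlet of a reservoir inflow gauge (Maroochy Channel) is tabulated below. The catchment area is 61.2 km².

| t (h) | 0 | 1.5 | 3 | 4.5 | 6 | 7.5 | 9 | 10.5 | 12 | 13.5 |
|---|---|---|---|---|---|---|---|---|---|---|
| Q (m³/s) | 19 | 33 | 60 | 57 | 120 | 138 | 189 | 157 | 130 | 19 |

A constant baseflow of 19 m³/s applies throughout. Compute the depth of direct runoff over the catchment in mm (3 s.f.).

Direct runoff: 0.0, 14.0, 41.0, 38.0, 101.0, 119.0, 170.0, 138.0, 111.0, 0.0 m³/s; ΣQ_DR = 732.0 m³/s.
V = ΣQ_DR · Δt = 732.0 × 5400 s = 3.953 × 10^6 m³.
Over A = 61.2 km², depth = V / A = 64.6 mm.

d ≈ 64.6 mm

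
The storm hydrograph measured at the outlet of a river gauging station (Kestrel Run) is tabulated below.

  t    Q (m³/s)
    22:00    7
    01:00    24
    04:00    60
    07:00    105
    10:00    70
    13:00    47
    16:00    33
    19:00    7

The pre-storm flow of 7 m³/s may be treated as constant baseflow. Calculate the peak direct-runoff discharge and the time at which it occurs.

Q_p = 98.0 m³/s at t = 07:00

Subtracting baseflow gives direct-runoff ordinates: 0.0, 17.0, 53.0, 98.0, 63.0, 40.0, 26.0, 0.0 m³/s.
The maximum is 98.0 m³/s, occurring at the reading for t = 07:00.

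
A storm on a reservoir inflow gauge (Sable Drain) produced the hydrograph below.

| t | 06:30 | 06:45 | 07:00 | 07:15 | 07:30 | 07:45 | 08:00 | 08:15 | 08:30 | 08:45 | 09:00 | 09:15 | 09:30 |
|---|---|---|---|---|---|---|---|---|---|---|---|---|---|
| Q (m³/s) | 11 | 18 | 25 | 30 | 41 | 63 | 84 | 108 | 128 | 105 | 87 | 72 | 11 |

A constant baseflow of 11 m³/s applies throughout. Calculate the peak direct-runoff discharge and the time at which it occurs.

Subtracting baseflow gives direct-runoff ordinates: 0.0, 7.0, 14.0, 19.0, 30.0, 52.0, 73.0, 97.0, 117.0, 94.0, 76.0, 61.0, 0.0 m³/s.
The maximum is 117.0 m³/s, occurring at the reading for t = 08:30.

Q_p = 117.0 m³/s at t = 08:30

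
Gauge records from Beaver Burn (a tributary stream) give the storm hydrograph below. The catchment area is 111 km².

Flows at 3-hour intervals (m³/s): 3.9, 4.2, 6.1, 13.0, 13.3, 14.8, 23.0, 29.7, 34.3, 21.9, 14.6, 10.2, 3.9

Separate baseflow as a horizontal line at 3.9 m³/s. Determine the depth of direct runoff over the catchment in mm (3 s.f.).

d ≈ 13.8 mm

Direct runoff: 0.0, 0.3, 2.2, 9.1, 9.4, 10.9, 19.1, 25.8, 30.4, 18.0, 10.7, 6.3, 0.0 m³/s; ΣQ_DR = 142.2 m³/s.
V = ΣQ_DR · Δt = 142.2 × 10800 s = 1.536 × 10^6 m³.
Over A = 111 km², depth = V / A = 13.8 mm.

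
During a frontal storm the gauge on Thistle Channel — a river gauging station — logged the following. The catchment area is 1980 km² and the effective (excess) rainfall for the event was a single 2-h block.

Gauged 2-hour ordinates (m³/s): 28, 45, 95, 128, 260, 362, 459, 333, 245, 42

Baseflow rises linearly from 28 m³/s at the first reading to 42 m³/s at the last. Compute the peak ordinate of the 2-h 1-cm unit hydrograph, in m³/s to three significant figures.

Direct runoff: 0.00, 15.44, 63.89, 95.33, 225.78, 326.22, 421.67, 294.11, 204.56, 0.00 m³/s; ΣQ_DR = 1647 m³/s, peak = 421.67 m³/s.
Runoff depth d = ΣQ_DR·Δt / A = 1647 × 7200 / (1980 km²) = 5.989 mm.
The 1-cm UH is the DRH scaled by (10 mm)/d, so U_p = 421.67 × 10/5.989 = 704 m³/s.

U_p ≈ 704 m³/s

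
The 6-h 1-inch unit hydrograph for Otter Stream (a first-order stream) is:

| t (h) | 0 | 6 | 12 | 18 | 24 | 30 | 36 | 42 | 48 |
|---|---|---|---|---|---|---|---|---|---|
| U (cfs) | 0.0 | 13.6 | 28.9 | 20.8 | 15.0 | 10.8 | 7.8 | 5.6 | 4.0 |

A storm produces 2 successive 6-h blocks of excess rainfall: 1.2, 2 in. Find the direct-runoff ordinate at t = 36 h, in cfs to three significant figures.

Q ≈ 31.0 cfs

By discrete convolution, Q_j = Σ (P_i / 1 in) · U_{j−i}.
At t = 36 h (j=6): Q = (1.2/1)·7.8 + (2/1)·10.8 = 31.0 cfs.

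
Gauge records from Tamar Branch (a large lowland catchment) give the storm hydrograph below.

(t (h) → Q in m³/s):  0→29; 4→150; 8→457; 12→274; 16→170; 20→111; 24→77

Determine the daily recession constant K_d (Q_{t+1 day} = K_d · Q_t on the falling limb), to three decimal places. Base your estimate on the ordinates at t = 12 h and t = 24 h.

Between t = 12 h and t = 24 h the flow falls from 274 to 77 m³/s over 3×4 h = 12 h.
Per-interval ratio K = (77/274)^(1/3) = 0.6550; K_d = K^(24/4) = 0.079.

K_d ≈ 0.079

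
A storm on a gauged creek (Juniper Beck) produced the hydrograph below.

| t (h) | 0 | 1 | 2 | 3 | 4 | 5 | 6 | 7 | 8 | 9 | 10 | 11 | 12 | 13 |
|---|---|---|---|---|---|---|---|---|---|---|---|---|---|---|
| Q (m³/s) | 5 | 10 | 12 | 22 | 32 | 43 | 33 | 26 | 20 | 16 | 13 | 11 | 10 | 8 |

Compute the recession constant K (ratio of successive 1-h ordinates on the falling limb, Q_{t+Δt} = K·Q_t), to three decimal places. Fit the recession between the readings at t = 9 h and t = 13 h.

K ≈ 0.841

Using the recession-limb readings at t = 9 h and t = 13 h: Q falls from 16 to 8 m³/s over 4 intervals.
K = (Q₂/Q₁)^(1/4) = (8/16)^(1/4) = 0.841.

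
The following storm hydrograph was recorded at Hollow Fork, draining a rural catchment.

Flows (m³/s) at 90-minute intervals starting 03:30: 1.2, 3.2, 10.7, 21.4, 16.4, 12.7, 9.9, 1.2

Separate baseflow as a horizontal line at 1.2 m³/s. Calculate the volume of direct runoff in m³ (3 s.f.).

V ≈ 3.62 × 10^5 m³

Direct-runoff ordinates (Q − Q_b): 0.0, 2.0, 9.5, 20.2, 15.2, 11.5, 8.7, 0.0 m³/s.
ΣQ_DR = 67.10 m³/s.
With Δt = 1.5 h = 5400 s, V = ΣQ_DR · Δt = 67.10 × 5400 = 3.62 × 10^5 m³.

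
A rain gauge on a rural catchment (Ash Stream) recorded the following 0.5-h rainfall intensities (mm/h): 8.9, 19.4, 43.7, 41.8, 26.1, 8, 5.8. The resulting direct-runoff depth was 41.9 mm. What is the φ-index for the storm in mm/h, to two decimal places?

Only the 4 blocks with intensity above φ contribute runoff: 19.4, 43.7, 41.8, 26.1 mm/h.
Σ(I−φ)·Δt = d  ⇒  (19.4+43.7+41.8+26.1 − 4φ)·0.5 = 41.9
φ = (131.0 − 41.9/0.5) / 4 = 11.80 mm/h.

φ ≈ 11.80 mm/h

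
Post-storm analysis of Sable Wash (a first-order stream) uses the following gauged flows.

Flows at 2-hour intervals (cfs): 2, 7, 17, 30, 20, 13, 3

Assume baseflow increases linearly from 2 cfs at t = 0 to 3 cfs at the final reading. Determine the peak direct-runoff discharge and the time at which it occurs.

Subtracting baseflow gives direct-runoff ordinates: 0.00, 4.83, 14.67, 27.50, 17.33, 10.17, 0.00 cfs.
The maximum is 27.50 cfs, occurring at the reading for t = 6 h.

Q_p = 27.50 cfs at t = 6 h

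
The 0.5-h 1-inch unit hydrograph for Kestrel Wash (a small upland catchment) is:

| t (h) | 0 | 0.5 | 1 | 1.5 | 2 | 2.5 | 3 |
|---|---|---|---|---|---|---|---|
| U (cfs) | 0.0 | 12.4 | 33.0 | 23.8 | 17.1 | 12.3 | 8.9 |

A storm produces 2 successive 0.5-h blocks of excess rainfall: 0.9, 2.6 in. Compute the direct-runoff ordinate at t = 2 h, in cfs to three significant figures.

Q ≈ 77.3 cfs

By discrete convolution, Q_j = Σ (P_i / 1 in) · U_{j−i}.
At t = 2 h (j=4): Q = (0.9/1)·17.1 + (2.6/1)·23.8 = 77.3 cfs.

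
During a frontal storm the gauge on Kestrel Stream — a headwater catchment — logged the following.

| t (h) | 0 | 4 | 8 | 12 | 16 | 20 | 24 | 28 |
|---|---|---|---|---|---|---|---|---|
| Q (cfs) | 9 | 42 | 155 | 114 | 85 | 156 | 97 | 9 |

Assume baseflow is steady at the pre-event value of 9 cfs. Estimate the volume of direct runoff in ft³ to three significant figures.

V ≈ 8.57 × 10^6 ft³

Direct-runoff ordinates (Q − Q_b): 0.0, 33.0, 146.0, 105.0, 76.0, 147.0, 88.0, 0.0 cfs.
ΣQ_DR = 595.0 cfs.
With Δt = 4 h = 14400 s, V = ΣQ_DR · Δt = 595.0 × 14400 = 8.57 × 10^6 ft³.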